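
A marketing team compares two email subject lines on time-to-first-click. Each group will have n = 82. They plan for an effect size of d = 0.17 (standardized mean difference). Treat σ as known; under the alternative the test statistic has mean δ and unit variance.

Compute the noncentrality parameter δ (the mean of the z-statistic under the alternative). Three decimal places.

δ ≈ 1.089

The noncentrality parameter scales effect size by the design's sample-size factor: δ = d·√(n/2) = 0.17 × √(82/2) = 1.0885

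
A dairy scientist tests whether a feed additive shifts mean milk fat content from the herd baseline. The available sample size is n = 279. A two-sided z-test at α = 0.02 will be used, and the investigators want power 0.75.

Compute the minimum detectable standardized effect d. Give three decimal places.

d ≈ 0.180

Required noncentrality: δ = z_{0.01} + z_{0.25} = 2.326 + 0.674 = 3.001.
(Lower-tail contribution to power is negligible for δ > 0.)
δ = d·√n ⇒ d = δ/√n = 3.001/√279 = 0.1797.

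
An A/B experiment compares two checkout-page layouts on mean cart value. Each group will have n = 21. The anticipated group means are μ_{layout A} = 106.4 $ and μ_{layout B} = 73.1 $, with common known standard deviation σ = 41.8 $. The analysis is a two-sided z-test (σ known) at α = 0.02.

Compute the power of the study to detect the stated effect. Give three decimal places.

Standardized effect: d = |μ_{layout A} − μ_{layout B}| / σ = |106.4 − 73.1| / 41.8 = 0.7967
Noncentrality parameter: δ = d·√(n/2) = 0.7967 × √(21/2) = 2.5814
Critical value for a two-sided test at α = 0.02: z_{α/2} = 2.326.
Power = Φ(δ − 2.326) + Φ(−δ − 2.326) = Φ(0.255) + Φ(-4.908) = 0.6007 + 0.0000 = 0.6007.

Power ≈ 0.601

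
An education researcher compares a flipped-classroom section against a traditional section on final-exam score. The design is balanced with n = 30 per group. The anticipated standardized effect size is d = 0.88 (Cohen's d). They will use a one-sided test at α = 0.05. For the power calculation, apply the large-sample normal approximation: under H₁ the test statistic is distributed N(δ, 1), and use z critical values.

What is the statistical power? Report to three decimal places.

Noncentrality parameter: δ = d·√(n/2) = 0.88 × √(30/2) = 3.4082
One-sided α = 0.05 → critical value z_{0.05} = 1.645.
Power = Φ(δ − 1.645) = Φ(1.763) = 0.9611.

Power ≈ 0.961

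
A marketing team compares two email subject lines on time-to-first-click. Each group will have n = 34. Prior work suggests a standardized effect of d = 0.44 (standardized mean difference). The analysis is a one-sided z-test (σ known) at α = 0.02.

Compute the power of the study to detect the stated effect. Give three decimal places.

Power ≈ 0.405

Noncentrality parameter: δ = d·√(n/2) = 0.44 × √(34/2) = 1.8142
Critical value for a one-sided test at α = 0.02: z_α = 2.054.
Power = Φ(δ − 2.054) = Φ(-0.240) = 0.4053.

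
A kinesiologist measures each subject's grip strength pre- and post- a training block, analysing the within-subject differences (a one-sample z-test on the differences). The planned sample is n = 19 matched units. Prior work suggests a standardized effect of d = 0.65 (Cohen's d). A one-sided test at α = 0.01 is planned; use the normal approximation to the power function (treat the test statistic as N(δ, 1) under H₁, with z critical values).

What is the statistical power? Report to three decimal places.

Noncentrality parameter: δ = d·√n = 0.65 × √19 = 2.8333
One-sided α = 0.01 → critical value z_{0.01} = 2.326.
Power = Φ(δ − 2.326) = Φ(0.507) = 0.6939.

Power ≈ 0.694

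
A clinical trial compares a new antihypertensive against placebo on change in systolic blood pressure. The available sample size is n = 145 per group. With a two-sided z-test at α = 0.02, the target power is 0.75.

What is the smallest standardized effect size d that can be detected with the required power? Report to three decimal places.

Need Φ(δ − 2.326) = 0.75, so δ = 2.326 + 0.674 = 3.001.
(Lower-tail contribution to power is negligible for δ > 0.)
δ = d·√(n/2) ⇒ d = δ/√(n/2) = 3.001/√(145/2) = 0.3524.

d ≈ 0.352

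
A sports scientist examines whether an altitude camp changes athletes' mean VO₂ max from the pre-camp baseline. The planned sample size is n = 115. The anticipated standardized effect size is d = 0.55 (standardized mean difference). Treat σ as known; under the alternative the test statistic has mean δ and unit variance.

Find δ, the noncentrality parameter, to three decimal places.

δ = d·√n = 0.55 × √115 = 5.8981

δ ≈ 5.898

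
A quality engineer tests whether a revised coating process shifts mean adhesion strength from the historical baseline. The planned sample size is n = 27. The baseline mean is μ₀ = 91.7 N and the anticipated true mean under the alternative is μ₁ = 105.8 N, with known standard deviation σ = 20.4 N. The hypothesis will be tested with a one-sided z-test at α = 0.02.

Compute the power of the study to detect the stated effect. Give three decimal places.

Power ≈ 0.938

Standardized effect: d = |μ₁ − μ₀| / σ = |105.8 − 91.7| / 20.4 = 0.6912
Noncentrality parameter: δ = d·√n = 0.6912 × √27 = 3.5915
One-sided α = 0.02 → critical value z_{0.02} = 2.054.
Power = P(Z > 2.054 − δ) = Φ(1.538) = 0.9379.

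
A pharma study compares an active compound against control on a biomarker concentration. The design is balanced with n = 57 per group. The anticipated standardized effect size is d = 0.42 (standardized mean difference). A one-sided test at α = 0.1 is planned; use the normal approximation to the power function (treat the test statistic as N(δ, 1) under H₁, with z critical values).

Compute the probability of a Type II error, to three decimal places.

β ≈ 0.168

Noncentrality parameter: δ = d·√(n/2) = 0.42 × √(57/2) = 2.2422
One-sided α = 0.1 → critical value z_{0.1} = 1.282.
Power = Φ(δ − 1.282) = Φ(0.961) = 0.8316.
Type II error: β = 1 − power = 1 − 0.8316 = 0.1684.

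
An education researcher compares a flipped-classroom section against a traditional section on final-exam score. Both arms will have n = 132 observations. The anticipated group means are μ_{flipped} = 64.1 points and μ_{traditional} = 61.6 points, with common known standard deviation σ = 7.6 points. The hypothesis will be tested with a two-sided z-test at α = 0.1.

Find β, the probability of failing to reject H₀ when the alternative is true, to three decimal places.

Standardized effect: d = |μ_{flipped} − μ_{traditional}| / σ = |64.1 − 61.6| / 7.6 = 0.3289
Noncentrality parameter: δ = d·√(n/2) = 0.3289 × √(132/2) = 2.6724
Two-sided α = 0.1 → critical value z_{0.05} = 1.645.
Power = Φ(δ − 1.645) + Φ(−δ − 1.645) = Φ(1.028) + Φ(-4.317) = 0.8479 + 0.0000 = 0.8479.
Type II error: β = 1 − power = 1 − 0.8479 = 0.1521.

β ≈ 0.152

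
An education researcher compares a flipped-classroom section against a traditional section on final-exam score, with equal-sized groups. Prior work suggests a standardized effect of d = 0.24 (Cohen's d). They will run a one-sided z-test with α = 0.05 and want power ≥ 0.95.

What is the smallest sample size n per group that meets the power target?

n = 376 per group

For power 0.95 need Φ(δ − z_{0.05}) = 0.95, so δ = z_{0.05} + z_{0.05} = 1.645 + 1.645 = 3.290.
δ = d·√(n/2) ⇒ n = 2(δ/d)² = 2 × (3.290 / 0.24)² = 375.77.
Rounding up, n = 376 per group.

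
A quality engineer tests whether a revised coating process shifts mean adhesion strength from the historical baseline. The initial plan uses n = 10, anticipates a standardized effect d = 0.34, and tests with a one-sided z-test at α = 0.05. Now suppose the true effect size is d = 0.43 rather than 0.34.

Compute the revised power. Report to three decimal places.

Power ≈ 0.388

With d = 0.43: δ = d·√n = 0.43 × √10 = 1.3598. Critical value z_{0.05} = 1.645.
Revised power = P(Z > 1.645 − δ) = Φ(-0.285) = 0.3878.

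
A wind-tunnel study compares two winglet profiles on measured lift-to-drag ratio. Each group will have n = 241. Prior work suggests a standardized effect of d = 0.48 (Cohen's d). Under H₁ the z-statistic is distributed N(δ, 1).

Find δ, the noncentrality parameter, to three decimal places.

δ ≈ 5.269

δ = d·√(n/2) = 0.48 × √(241/2) = 5.2691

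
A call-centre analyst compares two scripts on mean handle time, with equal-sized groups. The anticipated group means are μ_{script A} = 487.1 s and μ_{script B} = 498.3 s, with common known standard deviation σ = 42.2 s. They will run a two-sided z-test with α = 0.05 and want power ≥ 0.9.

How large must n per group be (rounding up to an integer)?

n = 299 per group

Standardized effect: d = |μ_{script A} − μ_{script B}| / σ = |487.1 − 498.3| / 42.2 = 0.2654
For power 0.9 need Φ(δ − z_{0.025}) = 0.9, so δ = z_{0.025} + z_{0.10} = 1.960 + 1.282 = 3.242.
(For δ > 0 the lower-tail rejection region contributes negligibly to power, so the one-term inversion is standard.)
δ = d·√(n/2) ⇒ n = 2(δ/d)² = 2 × (3.242 / 0.2654)² = 298.34.
Rounding up, n = 299 per group.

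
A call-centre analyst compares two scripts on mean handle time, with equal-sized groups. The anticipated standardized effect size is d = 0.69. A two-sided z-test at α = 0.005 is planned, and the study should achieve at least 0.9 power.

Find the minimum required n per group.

For power 0.9 need Φ(δ − z_{0.0025}) = 0.9, so δ = z_{0.0025} + z_{0.10} = 2.807 + 1.282 = 4.089.
(For δ > 0 the lower-tail rejection region contributes negligibly to power, so the one-term inversion is standard.)
δ = d·√(n/2) ⇒ n = 2(δ/d)² = 2 × (4.089 / 0.69)² = 70.22.
Round up to the next whole unit.

n = 71 per group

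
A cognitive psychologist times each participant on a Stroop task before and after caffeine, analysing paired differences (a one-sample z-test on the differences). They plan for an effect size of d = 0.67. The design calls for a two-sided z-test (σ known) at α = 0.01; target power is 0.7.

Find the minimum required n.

For power 0.7 need Φ(δ − z_{0.005}) = 0.7, so δ = z_{0.005} + z_{0.30} = 2.576 + 0.524 = 3.100.
(The Φ(−δ − z_{α/2}) term is vanishingly small for δ > 0 and is dropped in the standard sample-size formula.)
δ = d·√n ⇒ n = (δ/d)² = (3.100 / 0.67)² = 21.41.
Rounding up, n = 22.

n = 22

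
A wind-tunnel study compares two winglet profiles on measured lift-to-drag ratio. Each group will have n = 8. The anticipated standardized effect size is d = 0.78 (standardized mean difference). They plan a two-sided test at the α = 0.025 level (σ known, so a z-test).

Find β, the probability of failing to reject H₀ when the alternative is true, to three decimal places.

Noncentrality parameter: δ = d·√(n/2) = 0.78 × √(8/2) = 1.5600
Critical value for a two-sided test at α = 0.025: z_{α/2} = 2.241.
Power = Φ(δ − 2.241) + Φ(−δ − 2.241) = Φ(-0.681) + Φ(-3.801) = 0.2478 + 0.0001 = 0.2479.
Type II error: β = 1 − power = 1 − 0.2479 = 0.7521.

β ≈ 0.752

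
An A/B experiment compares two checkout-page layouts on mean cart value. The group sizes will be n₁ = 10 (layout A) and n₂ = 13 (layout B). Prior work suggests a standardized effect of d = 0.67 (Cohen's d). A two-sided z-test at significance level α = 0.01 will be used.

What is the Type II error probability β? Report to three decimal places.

β ≈ 0.837

Noncentrality parameter: δ = d / √(1/n₁ + 1/n₂) = 0.67 / √(1/10 + 1/13) = 1.5929
Two-sided α = 0.01 → critical value z_{0.005} = 2.576.
Power = Φ(δ − 2.576) + Φ(−δ − 2.576) = Φ(-0.983) + Φ(-4.169) = 0.1628 + 0.0000 = 0.1628.
Type II error: β = 1 − power = 1 − 0.1628 = 0.8372.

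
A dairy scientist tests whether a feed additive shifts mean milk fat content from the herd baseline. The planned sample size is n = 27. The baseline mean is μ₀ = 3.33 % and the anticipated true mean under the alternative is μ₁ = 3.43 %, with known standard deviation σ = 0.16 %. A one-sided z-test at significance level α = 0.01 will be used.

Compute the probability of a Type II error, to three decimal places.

Standardized effect: d = |μ₁ − μ₀| / σ = |3.43 − 3.33| / 0.16 = 0.6250
Noncentrality parameter: δ = d·√n = 0.6250 × √27 = 3.2476
Critical value for a one-sided test at α = 0.01: z_α = 2.326.
Power = P(Z > 2.326 − δ) = Φ(0.921) = 0.8215.
Type II error: β = 1 − power = 1 − 0.8215 = 0.1785.

β ≈ 0.178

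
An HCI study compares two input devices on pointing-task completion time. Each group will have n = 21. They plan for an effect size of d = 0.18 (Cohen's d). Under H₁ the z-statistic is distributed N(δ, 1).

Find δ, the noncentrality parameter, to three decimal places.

δ ≈ 0.583

The noncentrality parameter scales effect size by the design's sample-size factor: δ = d·√(n/2) = 0.18 × √(21/2) = 0.5833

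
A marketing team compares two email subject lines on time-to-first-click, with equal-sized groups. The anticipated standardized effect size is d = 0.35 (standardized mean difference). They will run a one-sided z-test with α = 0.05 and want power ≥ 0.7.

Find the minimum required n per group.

n = 77 per group

Set Φ(δ − 1.645) = 0.7; then δ − 1.645 = Φ⁻¹(0.7) = 0.524, giving δ = 2.169.
δ = d·√(n/2) ⇒ n = 2(δ/d)² = 2 × (2.169 / 0.35)² = 76.83.
Round up to the next whole unit.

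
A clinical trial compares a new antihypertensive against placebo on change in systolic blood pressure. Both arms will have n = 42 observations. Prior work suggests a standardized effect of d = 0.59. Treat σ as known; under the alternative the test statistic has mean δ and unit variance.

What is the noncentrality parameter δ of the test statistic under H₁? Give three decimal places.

The noncentrality parameter scales effect size by the design's sample-size factor: δ = d·√(n/2) = 0.59 × √(42/2) = 2.7037

δ ≈ 2.704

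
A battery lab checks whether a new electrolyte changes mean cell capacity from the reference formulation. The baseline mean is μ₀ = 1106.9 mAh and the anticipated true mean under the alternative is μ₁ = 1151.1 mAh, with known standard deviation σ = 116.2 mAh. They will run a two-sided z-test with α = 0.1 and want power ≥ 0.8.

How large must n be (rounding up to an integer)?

Standardized effect: d = |μ₁ − μ₀| / σ = |1151.1 − 1106.9| / 116.2 = 0.3804
Set Φ(δ − 1.645) = 0.8; then δ − 1.645 = Φ⁻¹(0.8) = 0.842, giving δ = 2.486.
(Ignoring the negligible lower-tail rejection probability gives the usual closed-form inversion.)
δ = d·√n ⇒ n = (δ/d)² = (2.486 / 0.3804)² = 42.73.
Rounding up, n = 43.

n = 43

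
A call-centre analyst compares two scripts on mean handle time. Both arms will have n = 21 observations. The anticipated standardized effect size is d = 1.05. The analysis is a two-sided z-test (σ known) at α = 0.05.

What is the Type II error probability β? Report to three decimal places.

Noncentrality parameter: δ = d·√(n/2) = 1.05 × √(21/2) = 3.4024
Critical value for a two-sided test at α = 0.05: z_{α/2} = 1.960.
Power = Φ(δ − 1.960) + Φ(−δ − 1.960) = Φ(1.442) + Φ(-5.362) = 0.9254 + 0.0000 = 0.9254.
Type II error: β = 1 − power = 1 − 0.9254 = 0.0746.

β ≈ 0.075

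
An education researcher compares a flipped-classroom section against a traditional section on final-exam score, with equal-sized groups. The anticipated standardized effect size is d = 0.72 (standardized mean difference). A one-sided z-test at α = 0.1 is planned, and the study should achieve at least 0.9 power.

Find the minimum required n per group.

n = 26 per group

For power 0.9 need Φ(δ − z_{0.1}) = 0.9, so δ = z_{0.1} + z_{0.10} = 1.282 + 1.282 = 2.563.
δ = d·√(n/2) ⇒ n = 2(δ/d)² = 2 × (2.563 / 0.72)² = 25.35.
Round up to the next whole unit.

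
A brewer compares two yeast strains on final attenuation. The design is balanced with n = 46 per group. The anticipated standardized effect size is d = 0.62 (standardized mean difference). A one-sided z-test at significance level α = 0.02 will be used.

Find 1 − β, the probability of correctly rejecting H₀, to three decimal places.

Noncentrality parameter: δ = d·√(n/2) = 0.62 × √(46/2) = 2.9734
Critical value for a one-sided test at α = 0.02: z_α = 2.054.
Power = Φ(δ − 2.054) = Φ(0.920) = 0.8211.

Power ≈ 0.821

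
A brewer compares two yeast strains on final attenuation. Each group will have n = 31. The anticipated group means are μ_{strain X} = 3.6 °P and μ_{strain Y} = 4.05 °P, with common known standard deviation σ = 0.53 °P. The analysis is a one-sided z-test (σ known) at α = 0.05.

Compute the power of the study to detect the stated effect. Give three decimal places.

Standardized effect: d = |μ_{strain X} − μ_{strain Y}| / σ = |3.6 − 4.05| / 0.53 = 0.8491
Noncentrality parameter: δ = d·√(n/2) = 0.8491 × √(31/2) = 3.3427
One-sided α = 0.05 → critical value z_{0.05} = 1.645.
Power = Φ(δ − 1.645) = Φ(1.698) = 0.9552.

Power ≈ 0.955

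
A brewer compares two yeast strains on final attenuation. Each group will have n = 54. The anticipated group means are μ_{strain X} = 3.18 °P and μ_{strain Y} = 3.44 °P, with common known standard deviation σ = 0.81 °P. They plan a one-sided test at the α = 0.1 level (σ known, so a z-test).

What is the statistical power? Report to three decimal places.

Power ≈ 0.650

Standardized effect: d = |μ_{strain X} − μ_{strain Y}| / σ = |3.18 − 3.44| / 0.81 = 0.3210
Noncentrality parameter: δ = d·√(n/2) = 0.3210 × √(54/2) = 1.6679
Critical value for a one-sided test at α = 0.1: z_α = 1.282.
Power = P(Z > 1.282 − δ) = Φ(0.386) = 0.6504.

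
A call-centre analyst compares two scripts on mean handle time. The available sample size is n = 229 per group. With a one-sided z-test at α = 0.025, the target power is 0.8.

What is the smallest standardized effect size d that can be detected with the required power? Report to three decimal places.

Need Φ(δ − 1.960) = 0.8, so δ = 1.960 + 0.842 = 2.802.
δ = d·√(n/2) ⇒ d = δ/√(n/2) = 2.802/√(229/2) = 0.2618.

d ≈ 0.262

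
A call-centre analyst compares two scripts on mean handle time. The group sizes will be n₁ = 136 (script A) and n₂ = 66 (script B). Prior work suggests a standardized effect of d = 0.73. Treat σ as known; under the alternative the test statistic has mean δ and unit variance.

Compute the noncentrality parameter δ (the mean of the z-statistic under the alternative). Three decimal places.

δ ≈ 4.866

The noncentrality parameter scales effect size by the design's sample-size factor: δ = d / √(1/n₁ + 1/n₂) = 0.73 / √(1/136 + 1/66) = 4.8662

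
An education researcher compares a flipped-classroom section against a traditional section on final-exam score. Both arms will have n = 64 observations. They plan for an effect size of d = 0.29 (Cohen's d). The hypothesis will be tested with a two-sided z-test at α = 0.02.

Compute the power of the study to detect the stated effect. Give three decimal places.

Power ≈ 0.246

Noncentrality parameter: δ = d·√(n/2) = 0.29 × √(64/2) = 1.6405
Critical value for a two-sided test at α = 0.02: z_{α/2} = 2.326.
Power = Φ(δ − 2.326) + Φ(−δ − 2.326) = Φ(-0.686) + Φ(-3.967) = 0.2464 + 0.0000 = 0.2464.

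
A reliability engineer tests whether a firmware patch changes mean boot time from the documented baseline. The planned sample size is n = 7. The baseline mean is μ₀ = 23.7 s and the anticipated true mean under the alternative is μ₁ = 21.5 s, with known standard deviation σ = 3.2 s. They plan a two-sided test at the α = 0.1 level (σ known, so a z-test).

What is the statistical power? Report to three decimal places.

Power ≈ 0.569

Standardized effect: d = |μ₁ − μ₀| / σ = |21.5 − 23.7| / 3.2 = 0.6875
Noncentrality parameter: δ = d·√n = 0.6875 × √7 = 1.8190
Two-sided α = 0.1 → critical value z_{0.05} = 1.645.
Power = Φ(δ − 1.645) + Φ(−δ − 1.645) = Φ(0.174) + Φ(-3.464) = 0.5691 + 0.0003 = 0.5694.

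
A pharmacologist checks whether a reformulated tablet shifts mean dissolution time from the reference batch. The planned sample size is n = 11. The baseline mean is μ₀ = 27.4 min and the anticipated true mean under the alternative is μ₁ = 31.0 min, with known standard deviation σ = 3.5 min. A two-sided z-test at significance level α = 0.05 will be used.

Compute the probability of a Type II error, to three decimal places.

β ≈ 0.073

Standardized effect: d = |μ₁ − μ₀| / σ = |31.0 − 27.4| / 3.5 = 1.0286
Noncentrality parameter: δ = d·√n = 1.0286 × √11 = 3.4114
Critical value for a two-sided test at α = 0.05: z_{α/2} = 1.960.
Power = Φ(δ − 1.960) + Φ(−δ − 1.960) = Φ(1.451) + Φ(-5.371) = 0.9267 + 0.0000 = 0.9267.
Type II error: β = 1 − power = 1 − 0.9267 = 0.0733.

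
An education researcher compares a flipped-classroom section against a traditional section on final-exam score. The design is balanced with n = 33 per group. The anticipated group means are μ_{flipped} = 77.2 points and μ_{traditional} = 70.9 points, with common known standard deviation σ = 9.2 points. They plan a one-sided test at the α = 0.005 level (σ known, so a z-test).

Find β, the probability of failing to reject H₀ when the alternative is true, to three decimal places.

Standardized effect: d = |μ_{flipped} − μ_{traditional}| / σ = |77.2 − 70.9| / 9.2 = 0.6848
Noncentrality parameter: δ = d·√(n/2) = 0.6848 × √(33/2) = 2.7816
Critical value for a one-sided test at α = 0.005: z_α = 2.576.
Power = P(Z > 2.576 − δ) = Φ(0.206) = 0.5815.
Type II error: β = 1 − power = 1 − 0.5815 = 0.4185.

β ≈ 0.418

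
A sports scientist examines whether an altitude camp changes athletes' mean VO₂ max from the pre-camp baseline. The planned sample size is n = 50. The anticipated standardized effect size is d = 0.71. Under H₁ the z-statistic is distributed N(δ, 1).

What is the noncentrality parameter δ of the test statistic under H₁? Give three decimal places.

δ = d·√n = 0.71 × √50 = 5.0205

δ ≈ 5.020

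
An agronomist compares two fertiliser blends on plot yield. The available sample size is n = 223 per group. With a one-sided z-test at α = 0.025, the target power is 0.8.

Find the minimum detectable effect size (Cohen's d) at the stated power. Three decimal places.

Required noncentrality: δ = z_{0.025} + z_{0.20} = 1.960 + 0.842 = 2.802.
δ = d·√(n/2) ⇒ d = δ/√(n/2) = 2.802/√(223/2) = 0.2653.

d ≈ 0.265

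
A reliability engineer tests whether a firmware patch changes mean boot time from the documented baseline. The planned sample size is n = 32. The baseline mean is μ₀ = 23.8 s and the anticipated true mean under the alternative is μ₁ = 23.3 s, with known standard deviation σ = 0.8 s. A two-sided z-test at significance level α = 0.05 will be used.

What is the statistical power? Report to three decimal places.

Standardized effect: d = |μ₁ − μ₀| / σ = |23.3 − 23.8| / 0.8 = 0.6250
Noncentrality parameter: δ = d·√n = 0.6250 × √32 = 3.5355
Two-sided α = 0.05 → critical value z_{0.025} = 1.960.
Power = Φ(δ − 1.960) + Φ(−δ − 1.960) = Φ(1.576) + Φ(-5.495) = 0.9424 + 0.0000 = 0.9424.

Power ≈ 0.942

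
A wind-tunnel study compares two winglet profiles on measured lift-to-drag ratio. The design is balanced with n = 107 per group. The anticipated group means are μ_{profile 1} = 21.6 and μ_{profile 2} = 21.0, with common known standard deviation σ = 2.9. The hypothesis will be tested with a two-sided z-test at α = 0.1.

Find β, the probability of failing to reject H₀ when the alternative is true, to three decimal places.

β ≈ 0.552

Standardized effect: d = |μ_{profile 1} − μ_{profile 2}| / σ = |21.6 − 21.0| / 2.9 = 0.2069
Noncentrality parameter: δ = d·√(n/2) = 0.2069 × √(107/2) = 1.5133
Two-sided α = 0.1 → critical value z_{0.05} = 1.645.
Power = Φ(δ − 1.645) + Φ(−δ − 1.645) = Φ(-0.132) + Φ(-3.158) = 0.4477 + 0.0008 = 0.4485.
Type II error: β = 1 − power = 1 − 0.4485 = 0.5515.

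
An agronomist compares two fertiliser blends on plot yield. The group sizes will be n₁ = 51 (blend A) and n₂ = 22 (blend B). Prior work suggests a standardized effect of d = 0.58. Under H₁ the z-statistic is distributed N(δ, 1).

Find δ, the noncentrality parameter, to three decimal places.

The noncentrality parameter scales effect size by the design's sample-size factor: δ = d / √(1/n₁ + 1/n₂) = 0.58 / √(1/51 + 1/22) = 2.2739

δ ≈ 2.274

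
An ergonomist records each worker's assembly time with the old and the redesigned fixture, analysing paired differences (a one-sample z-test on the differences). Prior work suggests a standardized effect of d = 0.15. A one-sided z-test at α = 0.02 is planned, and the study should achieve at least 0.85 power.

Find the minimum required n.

n = 425

Set Φ(δ − 2.054) = 0.85; then δ − 2.054 = Φ⁻¹(0.85) = 1.036, giving δ = 3.090.
δ = d·√n ⇒ n = (δ/d)² = (3.090 / 0.15)² = 424.41.
Rounding up, n = 425.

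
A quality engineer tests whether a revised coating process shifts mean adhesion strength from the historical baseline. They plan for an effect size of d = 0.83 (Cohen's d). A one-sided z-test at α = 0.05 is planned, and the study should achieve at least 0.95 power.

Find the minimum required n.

n = 16

For power 0.95 need Φ(δ − z_{0.05}) = 0.95, so δ = z_{0.05} + z_{0.05} = 1.645 + 1.645 = 3.290.
δ = d·√n ⇒ n = (δ/d)² = (3.290 / 0.83)² = 15.71.
Round up to the next whole unit.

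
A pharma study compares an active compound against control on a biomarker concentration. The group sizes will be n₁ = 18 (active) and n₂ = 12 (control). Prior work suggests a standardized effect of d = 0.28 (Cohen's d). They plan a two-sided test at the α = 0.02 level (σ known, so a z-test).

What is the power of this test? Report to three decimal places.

Noncentrality parameter: δ = d / √(1/n₁ + 1/n₂) = 0.28 / √(1/18 + 1/12) = 0.7513
Critical value for a two-sided test at α = 0.02: z_{α/2} = 2.326.
Power = Φ(δ − 2.326) + Φ(−δ − 2.326) = Φ(-1.575) + Φ(-3.078) = 0.0576 + 0.0010 = 0.0587.

Power ≈ 0.059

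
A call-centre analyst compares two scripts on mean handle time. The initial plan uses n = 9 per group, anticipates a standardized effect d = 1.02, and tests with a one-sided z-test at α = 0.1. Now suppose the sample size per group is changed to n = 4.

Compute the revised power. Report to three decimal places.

Power ≈ 0.564

With n = 4 per group: δ = d·√(n/2) = 1.02 × √(4/2) = 1.4425. Critical value z_{0.1} = 1.282.
Revised power = P(Z > 1.282 − δ) = Φ(0.161) = 0.5639.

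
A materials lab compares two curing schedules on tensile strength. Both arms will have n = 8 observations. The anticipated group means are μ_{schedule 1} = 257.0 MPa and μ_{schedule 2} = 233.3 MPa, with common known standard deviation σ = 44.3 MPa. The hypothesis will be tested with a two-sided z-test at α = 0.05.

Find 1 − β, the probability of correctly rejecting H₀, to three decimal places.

Standardized effect: d = |μ_{schedule 1} − μ_{schedule 2}| / σ = |257.0 − 233.3| / 44.3 = 0.5350
Noncentrality parameter: δ = d·√(n/2) = 0.5350 × √(8/2) = 1.0700
Critical value for a two-sided test at α = 0.05: z_{α/2} = 1.960.
Power = Φ(δ − 1.960) + Φ(−δ − 1.960) = Φ(-0.890) + Φ(-3.030) = 0.1867 + 0.0012 = 0.1880.

Power ≈ 0.188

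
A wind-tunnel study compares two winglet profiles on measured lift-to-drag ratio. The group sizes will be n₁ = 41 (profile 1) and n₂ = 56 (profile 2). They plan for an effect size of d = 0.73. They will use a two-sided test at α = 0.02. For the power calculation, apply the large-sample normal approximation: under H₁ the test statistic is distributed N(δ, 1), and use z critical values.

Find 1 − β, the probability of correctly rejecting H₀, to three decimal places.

Power ≈ 0.890

Noncentrality parameter: δ = d / √(1/n₁ + 1/n₂) = 0.73 / √(1/41 + 1/56) = 3.5516
Two-sided α = 0.02 → critical value z_{0.01} = 2.326.
Power = Φ(δ − 2.326) + Φ(−δ − 2.326) = Φ(1.225) + Φ(-5.878) = 0.8898 + 0.0000 = 0.8898.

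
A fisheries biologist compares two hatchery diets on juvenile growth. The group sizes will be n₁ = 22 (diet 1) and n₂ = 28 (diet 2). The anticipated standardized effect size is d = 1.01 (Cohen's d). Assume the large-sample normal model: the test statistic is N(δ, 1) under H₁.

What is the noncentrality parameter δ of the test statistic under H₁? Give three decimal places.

The noncentrality parameter scales effect size by the design's sample-size factor: δ = d / √(1/n₁ + 1/n₂) = 1.01 / √(1/22 + 1/28) = 3.5451

δ ≈ 3.545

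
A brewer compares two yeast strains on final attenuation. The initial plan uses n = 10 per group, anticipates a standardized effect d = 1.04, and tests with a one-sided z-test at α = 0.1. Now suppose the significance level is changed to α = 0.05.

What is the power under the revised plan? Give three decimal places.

Power ≈ 0.752

δ = d·√(n/2) = 1.04 × √(10/2) = 2.3255 (unchanged). New critical value: z_{0.05} = 1.645.
Revised power = P(Z > 1.645 − δ) = Φ(0.681) = 0.7520.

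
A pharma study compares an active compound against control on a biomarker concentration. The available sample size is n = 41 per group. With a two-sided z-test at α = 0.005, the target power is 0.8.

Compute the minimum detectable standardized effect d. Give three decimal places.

Required noncentrality: δ = z_{0.0025} + z_{0.20} = 2.807 + 0.842 = 3.649.
(Lower-tail contribution to power is negligible for δ > 0.)
δ = d·√(n/2) ⇒ d = δ/√(n/2) = 3.649/√(41/2) = 0.8059.

d ≈ 0.806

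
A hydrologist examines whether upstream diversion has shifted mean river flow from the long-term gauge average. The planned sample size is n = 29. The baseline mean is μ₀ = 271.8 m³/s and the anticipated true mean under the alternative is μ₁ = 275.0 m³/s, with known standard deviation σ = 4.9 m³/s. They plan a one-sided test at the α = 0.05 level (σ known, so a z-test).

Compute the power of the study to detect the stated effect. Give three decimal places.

Standardized effect: d = |μ₁ − μ₀| / σ = |275.0 − 271.8| / 4.9 = 0.6531
Noncentrality parameter: λ = d·√n = 0.6531 × √29 = 3.5168
Critical value for a one-sided test at α = 0.05: z_α = 1.645.
Power = P(Z > 1.645 − λ) = Φ(1.872) = 0.9694.

Power ≈ 0.969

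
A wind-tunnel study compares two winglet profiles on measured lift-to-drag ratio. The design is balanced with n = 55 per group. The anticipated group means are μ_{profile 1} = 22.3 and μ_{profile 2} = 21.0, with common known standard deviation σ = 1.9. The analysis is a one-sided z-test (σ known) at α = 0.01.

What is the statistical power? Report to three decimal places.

Standardized effect: d = |μ_{profile 1} − μ_{profile 2}| / σ = |22.3 − 21.0| / 1.9 = 0.6842
Noncentrality parameter: δ = d·√(n/2) = 0.6842 × √(55/2) = 3.5880
One-sided α = 0.01 → critical value z_{0.01} = 2.326.
Power = P(Z > 2.326 − δ) = Φ(1.262) = 0.8965.

Power ≈ 0.896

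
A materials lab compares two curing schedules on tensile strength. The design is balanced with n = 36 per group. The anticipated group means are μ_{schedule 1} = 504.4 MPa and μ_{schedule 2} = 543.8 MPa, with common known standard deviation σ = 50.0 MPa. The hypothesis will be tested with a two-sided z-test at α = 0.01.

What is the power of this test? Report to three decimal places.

Standardized effect: d = |μ_{schedule 1} − μ_{schedule 2}| / σ = |504.4 − 543.8| / 50.0 = 0.7880
Noncentrality parameter: δ = d·√(n/2) = 0.7880 × √(36/2) = 3.3432
Two-sided α = 0.01 → critical value z_{0.005} = 2.576.
Power = Φ(δ − 2.576) + Φ(−δ − 2.576) = Φ(0.767) + Φ(-5.919) = 0.7786 + 0.0000 = 0.7786.

Power ≈ 0.779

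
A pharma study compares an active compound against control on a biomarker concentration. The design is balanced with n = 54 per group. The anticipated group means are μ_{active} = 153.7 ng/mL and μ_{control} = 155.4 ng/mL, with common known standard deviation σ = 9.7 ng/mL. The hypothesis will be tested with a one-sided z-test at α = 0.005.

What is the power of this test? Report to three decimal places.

Power ≈ 0.048

Standardized effect: d = |μ_{active} − μ_{control}| / σ = |153.7 − 155.4| / 9.7 = 0.1753
Noncentrality parameter: δ = d·√(n/2) = 0.1753 × √(54/2) = 0.9107
Critical value for a one-sided test at α = 0.005: z_α = 2.576.
Power = P(Z > 2.576 − δ) = Φ(-1.665) = 0.0479.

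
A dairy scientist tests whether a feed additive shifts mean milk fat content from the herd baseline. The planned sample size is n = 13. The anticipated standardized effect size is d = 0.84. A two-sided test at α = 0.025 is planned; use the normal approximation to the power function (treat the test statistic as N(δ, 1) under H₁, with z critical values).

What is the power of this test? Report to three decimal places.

Power ≈ 0.784

Noncentrality parameter: δ = d·√n = 0.84 × √13 = 3.0287
Two-sided α = 0.025 → critical value z_{0.0125} = 2.241.
Power = Φ(δ − 2.241) + Φ(−δ − 2.241) = Φ(0.787) + Φ(-5.270) = 0.7844 + 0.0000 = 0.7844.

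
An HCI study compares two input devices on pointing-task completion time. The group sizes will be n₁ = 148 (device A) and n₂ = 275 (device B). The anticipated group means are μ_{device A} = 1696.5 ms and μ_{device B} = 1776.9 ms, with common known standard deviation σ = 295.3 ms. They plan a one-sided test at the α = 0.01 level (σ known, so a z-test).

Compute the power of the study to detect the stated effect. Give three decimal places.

Power ≈ 0.635

Standardized effect: d = |μ_{device A} − μ_{device B}| / σ = |1696.5 − 1776.9| / 295.3 = 0.2723
Noncentrality parameter: δ = d / √(1/n₁ + 1/n₂) = 0.2723 / √(1/148 + 1/275) = 2.6707
One-sided α = 0.01 → critical value z_{0.01} = 2.326.
Power = Φ(δ − 2.326) = Φ(0.344) = 0.6347.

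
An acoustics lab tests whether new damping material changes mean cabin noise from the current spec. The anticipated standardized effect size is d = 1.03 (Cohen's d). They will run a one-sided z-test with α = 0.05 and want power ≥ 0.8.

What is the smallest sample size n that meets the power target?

Set Φ(δ − 1.645) = 0.8; then δ − 1.645 = Φ⁻¹(0.8) = 0.842, giving δ = 2.486.
δ = d·√n ⇒ n = (δ/d)² = (2.486 / 1.03)² = 5.83.
Rounding up, n = 6.

n = 6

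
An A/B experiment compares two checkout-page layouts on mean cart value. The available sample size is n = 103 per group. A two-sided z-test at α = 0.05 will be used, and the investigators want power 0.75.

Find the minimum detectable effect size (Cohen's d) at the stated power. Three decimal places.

Need Φ(δ − 1.960) = 0.75, so δ = 1.960 + 0.674 = 2.634.
(The second rejection-region term Φ(−δ − z_{α/2}) is negligible and dropped.)
δ = d·√(n/2) ⇒ d = δ/√(n/2) = 2.634/√(103/2) = 0.3671.

d ≈ 0.367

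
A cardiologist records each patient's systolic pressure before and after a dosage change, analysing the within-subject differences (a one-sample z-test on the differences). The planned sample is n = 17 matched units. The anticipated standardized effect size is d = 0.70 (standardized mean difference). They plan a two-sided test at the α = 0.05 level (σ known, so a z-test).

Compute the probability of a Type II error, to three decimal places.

β ≈ 0.177

Noncentrality parameter: λ = d·√n = 0.70 × √17 = 2.8862
Two-sided α = 0.05 → critical value z_{0.025} = 1.960.
Power = Φ(λ − 1.960) + Φ(−λ − 1.960) = Φ(0.926) + Φ(-4.846) = 0.8228 + 0.0000 = 0.8228.
Type II error: β = 1 − power = 1 − 0.8228 = 0.1772.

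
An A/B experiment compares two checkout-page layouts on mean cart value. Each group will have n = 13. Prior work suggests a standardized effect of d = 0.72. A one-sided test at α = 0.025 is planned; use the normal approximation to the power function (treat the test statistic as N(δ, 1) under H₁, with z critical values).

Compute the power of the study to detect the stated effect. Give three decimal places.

Noncentrality parameter: δ = d·√(n/2) = 0.72 × √(13/2) = 1.8356
Critical value for a one-sided test at α = 0.025: z_α = 1.960.
Power = P(Z > 1.960 − δ) = Φ(-0.124) = 0.4505.

Power ≈ 0.451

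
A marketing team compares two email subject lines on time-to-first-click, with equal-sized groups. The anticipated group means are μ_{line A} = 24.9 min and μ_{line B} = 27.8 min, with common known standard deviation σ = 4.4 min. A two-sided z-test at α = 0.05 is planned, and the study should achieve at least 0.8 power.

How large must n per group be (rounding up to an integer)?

n = 37 per group

Standardized effect: d = |μ_{line A} − μ_{line B}| / σ = |24.9 − 27.8| / 4.4 = 0.6591
For power 0.8 need Φ(δ − z_{0.025}) = 0.8, so δ = z_{0.025} + z_{0.20} = 1.960 + 0.842 = 2.802.
(For δ > 0 the lower-tail rejection region contributes negligibly to power, so the one-term inversion is standard.)
δ = d·√(n/2) ⇒ n = 2(δ/d)² = 2 × (2.802 / 0.6591)² = 36.14.
Rounding up, n = 37 per group.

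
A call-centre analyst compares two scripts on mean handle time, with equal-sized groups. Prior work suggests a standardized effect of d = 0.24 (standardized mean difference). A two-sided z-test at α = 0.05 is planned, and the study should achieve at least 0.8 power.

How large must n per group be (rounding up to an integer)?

For power 0.8 need Φ(δ − z_{0.025}) = 0.8, so δ = z_{0.025} + z_{0.20} = 1.960 + 0.842 = 2.802.
(Ignoring the negligible lower-tail rejection probability gives the usual closed-form inversion.)
δ = d·√(n/2) ⇒ n = 2(δ/d)² = 2 × (2.802 / 0.24)² = 272.53.
Round up to the next whole unit.

n = 273 per group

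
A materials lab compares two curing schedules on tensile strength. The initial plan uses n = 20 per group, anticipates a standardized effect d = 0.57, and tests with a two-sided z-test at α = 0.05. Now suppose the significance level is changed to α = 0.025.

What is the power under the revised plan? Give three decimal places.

Power ≈ 0.330

δ = d·√(n/2) = 0.57 × √(20/2) = 1.8025 (unchanged). New critical value: z_{0.0125} = 2.241.
Revised power = Φ(δ − 2.241) + Φ(−δ − 2.241) = Φ(-0.439) + Φ(-4.044) = 0.3304 + 0.0000 = 0.3304.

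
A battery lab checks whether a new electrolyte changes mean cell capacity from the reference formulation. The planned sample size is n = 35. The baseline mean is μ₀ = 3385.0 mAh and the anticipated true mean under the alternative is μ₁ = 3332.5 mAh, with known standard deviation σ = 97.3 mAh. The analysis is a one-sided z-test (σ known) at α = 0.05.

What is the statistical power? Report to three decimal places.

Standardized effect: d = |μ₁ − μ₀| / σ = |3332.5 − 3385.0| / 97.3 = 0.5396
Noncentrality parameter: δ = d·√n = 0.5396 × √35 = 3.1921
Critical value for a one-sided test at α = 0.05: z_α = 1.645.
Power = P(Z > 1.645 − δ) = Φ(1.547) = 0.9391.

Power ≈ 0.939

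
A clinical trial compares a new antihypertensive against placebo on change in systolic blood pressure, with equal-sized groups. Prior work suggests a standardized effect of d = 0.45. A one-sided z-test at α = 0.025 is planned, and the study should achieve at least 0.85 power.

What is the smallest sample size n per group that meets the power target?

For power 0.85 need Φ(δ − z_{0.025}) = 0.85, so δ = z_{0.025} + z_{0.15} = 1.960 + 1.036 = 2.996.
δ = d·√(n/2) ⇒ n = 2(δ/d)² = 2 × (2.996 / 0.45)² = 88.68.
Round up to the next whole unit.

n = 89 per group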